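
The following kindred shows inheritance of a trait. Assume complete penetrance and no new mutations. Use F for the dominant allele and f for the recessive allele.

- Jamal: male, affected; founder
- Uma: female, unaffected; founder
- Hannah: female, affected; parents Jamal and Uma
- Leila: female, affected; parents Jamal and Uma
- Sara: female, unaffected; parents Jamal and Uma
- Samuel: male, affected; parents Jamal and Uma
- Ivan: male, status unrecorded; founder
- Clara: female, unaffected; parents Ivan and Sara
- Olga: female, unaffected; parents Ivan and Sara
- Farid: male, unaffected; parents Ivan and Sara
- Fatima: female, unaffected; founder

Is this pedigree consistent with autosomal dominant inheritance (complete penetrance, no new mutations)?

Yes

A consistent assignment under autosomal dominant exists: Jamal Ff, Uma ff, Hannah Ff, Leila Ff, Sara ff, Samuel Ff, Ivan Ff, Clara ff, Olga ff, Farid ff, Fatima ff.
In this assignment every recorded phenotype matches its genotype and every non-founder's genotype is obtainable from its parents' genotypes, so the pedigree is consistent.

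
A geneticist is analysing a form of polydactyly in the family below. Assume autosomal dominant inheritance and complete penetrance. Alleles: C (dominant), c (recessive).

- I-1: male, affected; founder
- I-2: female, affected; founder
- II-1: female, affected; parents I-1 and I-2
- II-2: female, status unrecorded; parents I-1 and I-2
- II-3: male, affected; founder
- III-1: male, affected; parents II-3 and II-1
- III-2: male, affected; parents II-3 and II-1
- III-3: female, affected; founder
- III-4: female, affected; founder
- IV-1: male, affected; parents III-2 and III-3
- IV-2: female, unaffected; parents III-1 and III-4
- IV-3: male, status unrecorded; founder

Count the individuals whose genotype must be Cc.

2

Obligate heterozygotes: III-1 is affected so carries C and passed c to IV-2 (cc), so III-1 is Cc; III-4 is affected so carries C and passed c to IV-2 (cc), so III-4 is Cc.
Every other individual is either homozygous by phenotype or has at least one consistent homozygous assignment, so the count is 2.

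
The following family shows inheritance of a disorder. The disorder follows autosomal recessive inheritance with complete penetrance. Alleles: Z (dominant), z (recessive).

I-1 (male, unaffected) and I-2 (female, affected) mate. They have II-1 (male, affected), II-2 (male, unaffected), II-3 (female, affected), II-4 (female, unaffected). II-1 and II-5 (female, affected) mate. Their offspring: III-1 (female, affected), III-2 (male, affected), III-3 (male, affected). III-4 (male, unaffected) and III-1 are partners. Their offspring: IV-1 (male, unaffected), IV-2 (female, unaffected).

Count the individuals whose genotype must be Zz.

5

Obligate heterozygotes: I-1 is unaffected so carries Z and passed z to II-1 (zz), so I-1 is Zz; II-2 is unaffected so carries Z and received z from I-2 (zz), so II-2 is Zz; II-4 is unaffected so carries Z and received z from I-2 (zz), so II-4 is Zz; IV-1 is unaffected so carries Z and received z from III-1 (zz), so IV-1 is Zz; IV-2 is unaffected so carries Z and received z from III-1 (zz), so IV-2 is Zz.
Every other individual is either homozygous by phenotype or has at least one consistent homozygous assignment, so the count is 5.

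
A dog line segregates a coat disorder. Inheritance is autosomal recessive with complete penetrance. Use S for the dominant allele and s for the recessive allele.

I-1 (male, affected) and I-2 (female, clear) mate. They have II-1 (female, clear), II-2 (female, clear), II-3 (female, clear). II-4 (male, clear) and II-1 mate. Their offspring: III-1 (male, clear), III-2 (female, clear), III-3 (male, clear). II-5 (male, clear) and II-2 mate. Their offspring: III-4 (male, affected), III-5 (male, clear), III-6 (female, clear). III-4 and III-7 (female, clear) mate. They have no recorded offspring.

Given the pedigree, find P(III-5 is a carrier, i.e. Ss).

2/3

II-5 is clear so carries S and passed s to III-4 (ss), so II-5 is Ss.
II-2 is clear so carries S and received s from I-1 (ss), so II-2 is Ss.
Their cross gives offspring ratios 1/4 SS : 1/2 Ss : 1/4 ss. Conditioning on III-5 being clear, P(Ss) = 1/2 / 3/4 = 2/3.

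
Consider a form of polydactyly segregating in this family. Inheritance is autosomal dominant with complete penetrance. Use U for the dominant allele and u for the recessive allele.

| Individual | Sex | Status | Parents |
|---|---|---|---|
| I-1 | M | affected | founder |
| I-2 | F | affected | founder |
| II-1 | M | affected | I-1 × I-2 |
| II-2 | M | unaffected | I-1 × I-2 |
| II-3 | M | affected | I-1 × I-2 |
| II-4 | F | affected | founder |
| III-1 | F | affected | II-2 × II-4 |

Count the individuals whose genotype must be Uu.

Obligate heterozygotes: I-1 is affected so carries U and passed u to II-2 (uu), so I-1 is Uu; I-2 is affected so carries U and passed u to II-2 (uu), so I-2 is Uu; III-1 is affected so carries U and received u from II-2 (uu), so III-1 is Uu.
Every other individual is either homozygous by phenotype or has at least one consistent homozygous assignment, so the count is 3.

3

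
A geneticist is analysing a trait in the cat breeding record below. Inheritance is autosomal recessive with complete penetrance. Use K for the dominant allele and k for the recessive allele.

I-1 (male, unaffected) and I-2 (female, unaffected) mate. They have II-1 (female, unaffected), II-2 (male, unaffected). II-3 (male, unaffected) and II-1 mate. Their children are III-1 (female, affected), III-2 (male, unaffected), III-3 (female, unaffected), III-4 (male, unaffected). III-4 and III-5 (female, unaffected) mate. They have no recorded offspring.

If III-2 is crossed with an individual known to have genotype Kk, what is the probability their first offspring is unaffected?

5/6

II-3 is unaffected so carries K and passed k to III-1 (kk), so II-3 is Kk.
II-1 is unaffected so carries K and passed k to III-1 (kk), so II-1 is Kk.
III-2 is an unaffected offspring of II-3 (Kk) × II-1 (Kk), whose cross gives 1/4 KK : 1/2 Kk : 1/4 kk; conditioning on being unaffected, III-2 is KK with probability 1/3, Kk with probability 2/3.
Summing over parental genotype combinations, P(offspring is unaffected) = 1/3·1 + 2/3·3/4 = 5/6.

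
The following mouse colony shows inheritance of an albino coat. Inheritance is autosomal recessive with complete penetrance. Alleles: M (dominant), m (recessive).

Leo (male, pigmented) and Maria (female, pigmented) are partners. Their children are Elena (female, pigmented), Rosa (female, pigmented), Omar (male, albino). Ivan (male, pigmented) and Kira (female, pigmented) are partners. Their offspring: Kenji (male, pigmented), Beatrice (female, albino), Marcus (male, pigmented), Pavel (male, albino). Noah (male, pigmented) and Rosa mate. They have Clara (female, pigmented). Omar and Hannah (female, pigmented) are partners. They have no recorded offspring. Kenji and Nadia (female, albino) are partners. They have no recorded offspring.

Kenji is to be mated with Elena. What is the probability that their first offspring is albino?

1/9

Ivan is pigmented so carries M and passed m to Beatrice (mm), so Ivan is Mm.
Kira is pigmented so carries M and passed m to Beatrice (mm), so Kira is Mm.
Kenji is a pigmented offspring of Ivan (Mm) × Kira (Mm), whose cross gives 1/4 MM : 1/2 Mm : 1/4 mm; conditioning on being pigmented, Kenji is MM with probability 1/3, Mm with probability 2/3.
Leo is pigmented so carries M and passed m to Omar (mm), so Leo is Mm.
Maria is pigmented so carries M and passed m to Omar (mm), so Maria is Mm.
Elena is a pigmented offspring of Leo (Mm) × Maria (Mm), whose cross gives 1/4 MM : 1/2 Mm : 1/4 mm; conditioning on being pigmented, Elena is MM with probability 1/3, Mm with probability 2/3.
Summing over parental genotype combinations, P(offspring is albino) = 4/9·1/4 = 1/9.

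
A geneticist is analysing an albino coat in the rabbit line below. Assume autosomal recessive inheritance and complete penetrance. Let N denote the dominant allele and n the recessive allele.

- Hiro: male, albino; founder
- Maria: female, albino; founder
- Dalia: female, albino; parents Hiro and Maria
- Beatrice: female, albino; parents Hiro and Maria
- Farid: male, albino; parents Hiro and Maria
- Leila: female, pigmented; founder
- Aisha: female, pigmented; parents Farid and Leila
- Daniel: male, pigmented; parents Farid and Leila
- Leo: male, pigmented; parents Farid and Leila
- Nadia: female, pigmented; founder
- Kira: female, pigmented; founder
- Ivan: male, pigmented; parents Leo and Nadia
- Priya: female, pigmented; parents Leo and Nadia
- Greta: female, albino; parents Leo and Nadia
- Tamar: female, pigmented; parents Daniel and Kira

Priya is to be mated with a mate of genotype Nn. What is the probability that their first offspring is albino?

1/6

Leo is pigmented so carries N and received n from Farid (nn), so Leo is Nn.
Nadia is pigmented so carries N and passed n to Greta (nn), so Nadia is Nn.
Priya is a pigmented offspring of Leo (Nn) × Nadia (Nn), whose cross gives 1/4 NN : 1/2 Nn : 1/4 nn; conditioning on being pigmented, Priya is NN with probability 1/3, Nn with probability 2/3.
Summing over parental genotype combinations, P(offspring is albino) = 2/3·1/4 = 1/6.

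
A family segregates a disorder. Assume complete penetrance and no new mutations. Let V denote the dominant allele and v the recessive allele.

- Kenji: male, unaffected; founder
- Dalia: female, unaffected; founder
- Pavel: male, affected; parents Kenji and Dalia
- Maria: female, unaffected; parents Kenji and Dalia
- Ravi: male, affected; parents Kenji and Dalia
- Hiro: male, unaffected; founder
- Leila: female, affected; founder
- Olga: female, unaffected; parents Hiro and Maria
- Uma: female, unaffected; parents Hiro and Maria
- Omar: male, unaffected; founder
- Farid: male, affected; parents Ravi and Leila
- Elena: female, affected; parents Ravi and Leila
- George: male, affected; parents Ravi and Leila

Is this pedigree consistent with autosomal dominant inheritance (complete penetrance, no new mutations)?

Under autosomal dominant, Pavel (affected, male) cannot arise from Kenji (unaffected) × Dalia (unaffected).

No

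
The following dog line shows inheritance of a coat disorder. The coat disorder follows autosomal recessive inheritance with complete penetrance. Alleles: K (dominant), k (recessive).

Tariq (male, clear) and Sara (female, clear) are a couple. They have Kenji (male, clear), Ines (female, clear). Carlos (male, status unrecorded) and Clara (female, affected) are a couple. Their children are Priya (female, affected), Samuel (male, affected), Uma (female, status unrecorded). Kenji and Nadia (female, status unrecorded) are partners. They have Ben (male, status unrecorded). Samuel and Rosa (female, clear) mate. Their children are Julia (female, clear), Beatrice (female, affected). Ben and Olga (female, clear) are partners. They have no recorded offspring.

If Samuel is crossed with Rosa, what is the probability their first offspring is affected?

1/2

Samuel is affected, so Samuel is kk.
Rosa is clear so carries K and passed k to Beatrice (kk), so Rosa is Kk.
The cross gives 1/2 Kk : 1/2 kk, so P(offspring is affected) = 1/2.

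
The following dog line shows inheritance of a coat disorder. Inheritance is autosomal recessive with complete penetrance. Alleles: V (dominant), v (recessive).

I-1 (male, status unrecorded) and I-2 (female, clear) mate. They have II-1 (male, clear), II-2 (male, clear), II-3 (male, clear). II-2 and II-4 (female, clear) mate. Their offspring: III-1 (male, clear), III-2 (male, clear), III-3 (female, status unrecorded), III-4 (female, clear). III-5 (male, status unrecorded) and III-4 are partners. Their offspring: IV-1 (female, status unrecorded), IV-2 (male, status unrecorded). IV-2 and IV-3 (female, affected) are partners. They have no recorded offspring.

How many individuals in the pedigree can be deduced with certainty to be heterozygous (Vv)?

No individual's genotype is forced to Vv by the pedigree, so the count is 0.

0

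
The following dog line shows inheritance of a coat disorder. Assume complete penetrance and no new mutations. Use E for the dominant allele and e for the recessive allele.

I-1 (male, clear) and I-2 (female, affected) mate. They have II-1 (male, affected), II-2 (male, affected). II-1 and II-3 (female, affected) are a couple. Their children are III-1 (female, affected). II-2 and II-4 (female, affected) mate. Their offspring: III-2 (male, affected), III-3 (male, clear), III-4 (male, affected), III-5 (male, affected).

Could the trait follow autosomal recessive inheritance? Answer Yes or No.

Under autosomal recessive, III-3 (clear, male) cannot arise from II-2 (affected) × II-4 (affected).

No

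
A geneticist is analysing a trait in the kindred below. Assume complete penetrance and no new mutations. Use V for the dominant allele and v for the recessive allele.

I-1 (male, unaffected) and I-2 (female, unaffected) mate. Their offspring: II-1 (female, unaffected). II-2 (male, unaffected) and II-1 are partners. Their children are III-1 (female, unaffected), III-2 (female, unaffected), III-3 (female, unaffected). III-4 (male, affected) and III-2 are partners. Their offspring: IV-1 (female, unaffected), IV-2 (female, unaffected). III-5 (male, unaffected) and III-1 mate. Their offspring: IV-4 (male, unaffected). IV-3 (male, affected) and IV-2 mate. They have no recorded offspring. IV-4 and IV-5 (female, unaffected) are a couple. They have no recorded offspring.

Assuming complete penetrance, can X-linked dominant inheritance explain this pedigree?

Under X-linked dominant, IV-1 (unaffected, female) cannot arise from III-4 (affected) × III-2 (unaffected).

No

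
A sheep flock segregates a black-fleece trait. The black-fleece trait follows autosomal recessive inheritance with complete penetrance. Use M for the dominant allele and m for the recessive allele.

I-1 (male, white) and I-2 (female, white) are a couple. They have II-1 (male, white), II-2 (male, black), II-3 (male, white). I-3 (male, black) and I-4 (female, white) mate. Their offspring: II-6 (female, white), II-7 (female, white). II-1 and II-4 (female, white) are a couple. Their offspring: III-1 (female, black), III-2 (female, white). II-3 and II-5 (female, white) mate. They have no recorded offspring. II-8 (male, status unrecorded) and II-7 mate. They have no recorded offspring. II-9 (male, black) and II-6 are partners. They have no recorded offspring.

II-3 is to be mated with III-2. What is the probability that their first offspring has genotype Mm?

4/9

I-1 is white so carries M and passed m to II-2 (mm), so I-1 is Mm.
I-2 is white so carries M and passed m to II-2 (mm), so I-2 is Mm.
II-3 is a white offspring of I-1 (Mm) × I-2 (Mm), whose cross gives 1/4 MM : 1/2 Mm : 1/4 mm; conditioning on being white, II-3 is MM with probability 1/3, Mm with probability 2/3.
II-1 is white so carries M and passed m to III-1 (mm), so II-1 is Mm.
II-4 is white so carries M and passed m to III-1 (mm), so II-4 is Mm.
III-2 is a white offspring of II-1 (Mm) × II-4 (Mm), whose cross gives 1/4 MM : 1/2 Mm : 1/4 mm; conditioning on being white, III-2 is MM with probability 1/3, Mm with probability 2/3.
Summing over parental genotype combinations, P(offspring has genotype Mm) = 2/9·1/2 + 2/9·1/2 + 4/9·1/2 = 4/9.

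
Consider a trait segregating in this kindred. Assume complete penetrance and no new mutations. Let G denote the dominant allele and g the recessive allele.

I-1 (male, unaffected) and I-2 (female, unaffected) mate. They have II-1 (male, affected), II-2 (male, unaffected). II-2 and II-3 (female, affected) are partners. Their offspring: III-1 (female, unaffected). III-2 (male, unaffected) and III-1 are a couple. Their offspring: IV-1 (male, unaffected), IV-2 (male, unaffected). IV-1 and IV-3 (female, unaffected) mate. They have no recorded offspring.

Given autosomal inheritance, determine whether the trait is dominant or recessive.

recessive

I-1 and I-2 are both unaffected yet have an affected child II-1. Under dominance, an affected child requires at least one affected parent, so the trait cannot be dominant.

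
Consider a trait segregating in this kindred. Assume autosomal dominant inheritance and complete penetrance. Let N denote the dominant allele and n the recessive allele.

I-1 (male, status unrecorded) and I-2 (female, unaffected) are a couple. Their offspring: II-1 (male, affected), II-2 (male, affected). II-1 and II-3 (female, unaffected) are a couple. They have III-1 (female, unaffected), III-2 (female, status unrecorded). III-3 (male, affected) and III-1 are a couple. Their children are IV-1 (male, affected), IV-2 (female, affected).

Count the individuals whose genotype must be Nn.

4

Obligate heterozygotes: II-1 is affected so carries N and received n from I-2 (nn), so II-1 is Nn; II-2 is affected so carries N and received n from I-2 (nn), so II-2 is Nn; IV-1 is affected so carries N and received n from III-1 (nn), so IV-1 is Nn; IV-2 is affected so carries N and received n from III-1 (nn), so IV-2 is Nn.
Every other individual is either homozygous by phenotype or has at least one consistent homozygous assignment, so the count is 4.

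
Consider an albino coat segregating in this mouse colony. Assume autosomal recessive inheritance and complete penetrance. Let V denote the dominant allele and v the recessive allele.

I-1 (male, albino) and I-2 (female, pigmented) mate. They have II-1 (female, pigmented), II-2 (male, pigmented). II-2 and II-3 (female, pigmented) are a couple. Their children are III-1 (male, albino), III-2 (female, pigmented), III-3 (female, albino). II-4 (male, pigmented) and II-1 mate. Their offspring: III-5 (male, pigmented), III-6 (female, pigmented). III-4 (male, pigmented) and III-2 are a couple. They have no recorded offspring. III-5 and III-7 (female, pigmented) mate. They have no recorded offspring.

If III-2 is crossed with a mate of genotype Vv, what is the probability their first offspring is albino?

II-2 is pigmented so carries V and received v from I-1 (vv), so II-2 is Vv.
II-3 is pigmented so carries V and passed v to III-1 (vv), so II-3 is Vv.
III-2 is a pigmented offspring of II-2 (Vv) × II-3 (Vv), whose cross gives 1/4 VV : 1/2 Vv : 1/4 vv; conditioning on being pigmented, III-2 is VV with probability 1/3, Vv with probability 2/3.
Summing over parental genotype combinations, P(offspring is albino) = 2/3·1/4 = 1/6.

1/6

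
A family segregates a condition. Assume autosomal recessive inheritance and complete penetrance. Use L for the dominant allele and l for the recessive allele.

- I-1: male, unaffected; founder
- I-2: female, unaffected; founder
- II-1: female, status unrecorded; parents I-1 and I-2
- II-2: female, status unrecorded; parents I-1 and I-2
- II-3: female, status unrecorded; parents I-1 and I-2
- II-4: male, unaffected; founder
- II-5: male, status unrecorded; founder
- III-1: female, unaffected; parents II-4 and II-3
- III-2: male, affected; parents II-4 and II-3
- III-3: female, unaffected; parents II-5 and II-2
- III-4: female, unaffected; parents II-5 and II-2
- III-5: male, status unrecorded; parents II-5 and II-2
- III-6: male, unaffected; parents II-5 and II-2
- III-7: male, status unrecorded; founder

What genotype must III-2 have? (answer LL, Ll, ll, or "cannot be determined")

ll

III-2 is affected, so III-2 is ll.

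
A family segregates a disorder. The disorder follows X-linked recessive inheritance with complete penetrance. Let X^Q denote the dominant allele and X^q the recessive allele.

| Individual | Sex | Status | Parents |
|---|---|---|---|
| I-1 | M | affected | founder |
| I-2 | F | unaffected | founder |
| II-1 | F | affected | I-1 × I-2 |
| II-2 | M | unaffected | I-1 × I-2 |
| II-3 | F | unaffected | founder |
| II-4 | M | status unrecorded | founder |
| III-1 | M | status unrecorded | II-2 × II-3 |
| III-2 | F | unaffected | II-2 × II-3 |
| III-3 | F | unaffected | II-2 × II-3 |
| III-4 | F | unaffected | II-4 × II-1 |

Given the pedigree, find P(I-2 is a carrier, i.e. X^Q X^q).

1

I-2 is unaffected so carries Q and passed q to II-1 (X^q X^q), so I-2 is X^Q X^q, giving P(X^Q X^q) = 1.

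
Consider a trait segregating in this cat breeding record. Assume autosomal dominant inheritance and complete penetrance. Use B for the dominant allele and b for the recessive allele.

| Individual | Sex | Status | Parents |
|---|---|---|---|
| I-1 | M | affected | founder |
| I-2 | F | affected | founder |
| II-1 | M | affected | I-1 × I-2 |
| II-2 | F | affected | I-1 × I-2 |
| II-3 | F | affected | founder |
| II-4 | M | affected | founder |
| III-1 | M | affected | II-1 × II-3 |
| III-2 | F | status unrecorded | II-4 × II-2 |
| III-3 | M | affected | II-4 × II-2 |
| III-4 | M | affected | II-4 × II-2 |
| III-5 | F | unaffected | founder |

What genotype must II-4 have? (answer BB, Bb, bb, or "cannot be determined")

II-4's phenotype allows BB or Bb, and no parent or child forces a single allele at both positions; consistent genotype assignments exist with II-4 as BB or Bb.

cannot be determined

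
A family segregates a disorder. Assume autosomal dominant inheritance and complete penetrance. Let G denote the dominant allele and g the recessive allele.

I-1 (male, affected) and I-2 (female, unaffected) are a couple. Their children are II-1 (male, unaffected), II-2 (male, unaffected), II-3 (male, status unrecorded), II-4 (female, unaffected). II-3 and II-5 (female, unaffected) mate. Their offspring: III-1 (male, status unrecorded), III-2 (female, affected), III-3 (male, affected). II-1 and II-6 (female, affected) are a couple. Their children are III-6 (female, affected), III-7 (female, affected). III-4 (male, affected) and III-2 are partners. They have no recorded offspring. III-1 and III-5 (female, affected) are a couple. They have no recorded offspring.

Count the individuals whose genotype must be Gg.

Obligate heterozygotes: I-1 is affected so carries G and passed g to II-1 (gg), so I-1 is Gg; II-3 passed G to III-2 (Gg, whose g came from II-5) and received g from I-2 (gg), so II-3 is Gg; III-2 is affected so carries G and received g from II-5 (gg), so III-2 is Gg; III-3 is affected so carries G and received g from II-5 (gg), so III-3 is Gg; III-6 is affected so carries G and received g from II-1 (gg), so III-6 is Gg; III-7 is affected so carries G and received g from II-1 (gg), so III-7 is Gg.
Every other individual is either homozygous by phenotype or has at least one consistent homozygous assignment, so the count is 6.

6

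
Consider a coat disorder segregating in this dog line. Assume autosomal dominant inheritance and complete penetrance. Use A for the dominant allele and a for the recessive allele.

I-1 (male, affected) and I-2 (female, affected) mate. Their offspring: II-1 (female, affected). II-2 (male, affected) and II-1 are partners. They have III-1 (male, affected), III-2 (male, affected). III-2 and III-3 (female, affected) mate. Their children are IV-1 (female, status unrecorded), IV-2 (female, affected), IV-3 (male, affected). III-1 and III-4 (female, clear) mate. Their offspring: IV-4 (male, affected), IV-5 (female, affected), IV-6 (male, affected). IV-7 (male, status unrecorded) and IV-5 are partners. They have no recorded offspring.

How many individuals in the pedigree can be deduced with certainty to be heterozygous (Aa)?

3

Obligate heterozygotes: IV-4 is affected so carries A and received a from III-4 (aa), so IV-4 is Aa; IV-5 is affected so carries A and received a from III-4 (aa), so IV-5 is Aa; IV-6 is affected so carries A and received a from III-4 (aa), so IV-6 is Aa.
Every other individual is either homozygous by phenotype or has at least one consistent homozygous assignment, so the count is 3.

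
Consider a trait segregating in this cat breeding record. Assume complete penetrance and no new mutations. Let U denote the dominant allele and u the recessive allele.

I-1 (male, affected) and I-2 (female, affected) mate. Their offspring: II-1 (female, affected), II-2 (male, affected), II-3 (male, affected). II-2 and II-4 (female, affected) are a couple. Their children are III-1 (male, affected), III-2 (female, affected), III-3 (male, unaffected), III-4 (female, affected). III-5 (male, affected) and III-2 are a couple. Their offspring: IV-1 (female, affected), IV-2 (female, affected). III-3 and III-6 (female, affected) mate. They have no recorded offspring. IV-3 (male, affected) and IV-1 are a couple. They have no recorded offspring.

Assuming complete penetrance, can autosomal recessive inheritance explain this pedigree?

No

Under autosomal recessive, III-3 (unaffected, male) cannot arise from II-2 (affected) × II-4 (affected).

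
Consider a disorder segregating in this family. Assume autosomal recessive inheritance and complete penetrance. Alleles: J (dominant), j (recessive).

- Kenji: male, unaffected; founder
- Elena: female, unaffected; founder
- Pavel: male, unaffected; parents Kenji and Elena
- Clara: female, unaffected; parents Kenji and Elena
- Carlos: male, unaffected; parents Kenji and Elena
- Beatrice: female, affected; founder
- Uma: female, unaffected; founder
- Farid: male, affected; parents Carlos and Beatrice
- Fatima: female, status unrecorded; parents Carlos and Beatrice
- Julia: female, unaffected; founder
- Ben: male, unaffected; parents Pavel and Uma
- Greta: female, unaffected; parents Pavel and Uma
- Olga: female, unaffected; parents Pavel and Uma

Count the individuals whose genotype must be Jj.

1

Obligate heterozygotes: Carlos is unaffected so carries J and passed j to Farid (jj), so Carlos is Jj.
Every other individual is either homozygous by phenotype or has at least one consistent homozygous assignment, so the count is 1.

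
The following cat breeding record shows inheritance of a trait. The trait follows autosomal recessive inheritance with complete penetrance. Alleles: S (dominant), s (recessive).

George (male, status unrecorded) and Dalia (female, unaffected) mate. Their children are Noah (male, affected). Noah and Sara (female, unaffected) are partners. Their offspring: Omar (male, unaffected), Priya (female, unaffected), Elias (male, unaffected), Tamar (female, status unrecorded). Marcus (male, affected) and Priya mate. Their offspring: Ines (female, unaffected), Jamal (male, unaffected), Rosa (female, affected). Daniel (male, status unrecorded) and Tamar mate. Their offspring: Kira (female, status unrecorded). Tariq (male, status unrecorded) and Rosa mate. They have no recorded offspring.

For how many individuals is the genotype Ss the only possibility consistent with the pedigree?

Obligate heterozygotes: Dalia is unaffected so carries S and passed s to Noah (ss), so Dalia is Ss; Omar is unaffected so carries S and received s from Noah (ss), so Omar is Ss; Priya is unaffected so carries S and received s from Noah (ss), so Priya is Ss; Elias is unaffected so carries S and received s from Noah (ss), so Elias is Ss; Ines is unaffected so carries S and received s from Marcus (ss), so Ines is Ss; Jamal is unaffected so carries S and received s from Marcus (ss), so Jamal is Ss.
Every other individual is either homozygous by phenotype or has at least one consistent homozygous assignment, so the count is 6.

6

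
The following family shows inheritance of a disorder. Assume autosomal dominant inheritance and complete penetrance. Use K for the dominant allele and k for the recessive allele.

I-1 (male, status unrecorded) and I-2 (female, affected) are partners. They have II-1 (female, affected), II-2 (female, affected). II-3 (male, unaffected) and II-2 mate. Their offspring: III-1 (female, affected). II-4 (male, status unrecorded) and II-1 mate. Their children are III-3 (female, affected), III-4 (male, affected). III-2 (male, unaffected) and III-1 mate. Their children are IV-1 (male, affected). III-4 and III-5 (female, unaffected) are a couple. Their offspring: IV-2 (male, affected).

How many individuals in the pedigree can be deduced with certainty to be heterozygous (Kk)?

3

Obligate heterozygotes: III-1 is affected so carries K and received k from II-3 (kk), so III-1 is Kk; IV-1 is affected so carries K and received k from III-2 (kk), so IV-1 is Kk; IV-2 is affected so carries K and received k from III-5 (kk), so IV-2 is Kk.
Every other individual is either homozygous by phenotype or has at least one consistent homozygous assignment, so the count is 3.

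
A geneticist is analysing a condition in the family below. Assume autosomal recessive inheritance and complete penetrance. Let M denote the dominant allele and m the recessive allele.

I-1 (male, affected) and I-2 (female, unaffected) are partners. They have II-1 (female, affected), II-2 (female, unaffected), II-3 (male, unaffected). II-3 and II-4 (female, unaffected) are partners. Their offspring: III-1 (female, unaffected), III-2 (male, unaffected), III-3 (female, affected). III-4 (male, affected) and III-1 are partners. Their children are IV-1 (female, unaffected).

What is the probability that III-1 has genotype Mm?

II-3 is unaffected so carries M and received m from I-1 (mm), so II-3 is Mm.
II-4 is unaffected so carries M and passed m to III-3 (mm), so II-4 is Mm.
Their cross gives offspring ratios 1/4 MM : 1/2 Mm : 1/4 mm. Conditioning on III-1 being unaffected, P(Mm) = 1/2 / 3/4 = 2/3 before taking III-1's own offspring into account.
III-4 is affected, so III-4 is mm.
Now use III-1's offspring. Probability of each recorded status — unaffected daughter IV-1: 1/2 if III-1 is Mm, 1 if MM.
Bayes: P(Mm) = 2/3·1/2 / (2/3·1/2 + 1/3·1) = 1/2.

1/2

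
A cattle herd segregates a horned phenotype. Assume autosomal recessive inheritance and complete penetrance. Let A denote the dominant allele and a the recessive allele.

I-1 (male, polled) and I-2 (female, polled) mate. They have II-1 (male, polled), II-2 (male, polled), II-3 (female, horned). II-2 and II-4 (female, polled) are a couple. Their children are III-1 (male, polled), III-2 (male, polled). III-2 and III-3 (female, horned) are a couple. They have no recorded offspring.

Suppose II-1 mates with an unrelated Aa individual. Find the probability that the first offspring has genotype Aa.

I-1 is polled so carries A and passed a to II-3 (aa), so I-1 is Aa.
I-2 is polled so carries A and passed a to II-3 (aa), so I-2 is Aa.
II-1 is a polled offspring of I-1 (Aa) × I-2 (Aa), whose cross gives 1/4 AA : 1/2 Aa : 1/4 aa; conditioning on being polled, II-1 is AA with probability 1/3, Aa with probability 2/3.
Summing over parental genotype combinations, P(offspring has genotype Aa) = 1/3·1/2 + 2/3·1/2 = 1/2.

1/2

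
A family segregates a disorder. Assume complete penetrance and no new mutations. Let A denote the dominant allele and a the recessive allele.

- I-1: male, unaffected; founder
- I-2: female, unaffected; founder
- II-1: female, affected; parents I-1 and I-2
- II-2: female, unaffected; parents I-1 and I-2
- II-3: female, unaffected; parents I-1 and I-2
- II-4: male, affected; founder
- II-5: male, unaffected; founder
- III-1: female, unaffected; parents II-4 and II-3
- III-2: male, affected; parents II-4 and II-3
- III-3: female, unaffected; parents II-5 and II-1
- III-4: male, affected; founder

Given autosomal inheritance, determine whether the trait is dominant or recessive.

recessive

I-1 and I-2 are both unaffected yet have an affected child II-1. Under dominance, an affected child requires at least one affected parent, so the trait cannot be dominant.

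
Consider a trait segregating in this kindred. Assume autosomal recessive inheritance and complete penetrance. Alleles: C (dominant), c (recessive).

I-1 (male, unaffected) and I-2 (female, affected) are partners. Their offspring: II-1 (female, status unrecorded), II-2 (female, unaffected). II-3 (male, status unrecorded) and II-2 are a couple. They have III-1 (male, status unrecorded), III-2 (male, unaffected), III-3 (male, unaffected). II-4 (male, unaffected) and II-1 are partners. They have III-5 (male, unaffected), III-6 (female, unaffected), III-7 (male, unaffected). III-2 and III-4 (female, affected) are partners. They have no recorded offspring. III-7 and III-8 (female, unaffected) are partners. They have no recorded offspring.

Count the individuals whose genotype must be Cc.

1

Obligate heterozygotes: II-2 is unaffected so carries C and received c from I-2 (cc), so II-2 is Cc.
Every other individual is either homozygous by phenotype or has at least one consistent homozygous assignment, so the count is 1.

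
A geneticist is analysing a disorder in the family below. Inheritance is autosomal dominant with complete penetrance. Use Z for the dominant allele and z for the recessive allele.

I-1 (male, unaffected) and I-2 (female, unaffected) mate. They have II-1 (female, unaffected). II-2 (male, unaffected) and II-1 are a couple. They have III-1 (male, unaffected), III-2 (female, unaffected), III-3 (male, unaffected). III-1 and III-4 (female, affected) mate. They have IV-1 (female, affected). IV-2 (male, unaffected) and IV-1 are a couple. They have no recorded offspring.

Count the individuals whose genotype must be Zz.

1

Obligate heterozygotes: IV-1 is affected so carries Z and received z from III-1 (zz), so IV-1 is Zz.
Every other individual is either homozygous by phenotype or has at least one consistent homozygous assignment, so the count is 1.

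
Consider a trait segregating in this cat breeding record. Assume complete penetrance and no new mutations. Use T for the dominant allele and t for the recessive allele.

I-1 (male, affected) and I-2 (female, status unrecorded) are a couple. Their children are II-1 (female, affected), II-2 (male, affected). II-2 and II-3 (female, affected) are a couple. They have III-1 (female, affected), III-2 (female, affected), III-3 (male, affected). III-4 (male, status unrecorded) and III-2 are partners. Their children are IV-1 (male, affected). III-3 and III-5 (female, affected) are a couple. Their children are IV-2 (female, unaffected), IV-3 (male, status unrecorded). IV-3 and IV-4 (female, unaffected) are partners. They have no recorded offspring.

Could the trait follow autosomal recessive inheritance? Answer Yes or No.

No

Under autosomal recessive, IV-2 (unaffected, female) cannot arise from III-3 (affected) × III-5 (affected).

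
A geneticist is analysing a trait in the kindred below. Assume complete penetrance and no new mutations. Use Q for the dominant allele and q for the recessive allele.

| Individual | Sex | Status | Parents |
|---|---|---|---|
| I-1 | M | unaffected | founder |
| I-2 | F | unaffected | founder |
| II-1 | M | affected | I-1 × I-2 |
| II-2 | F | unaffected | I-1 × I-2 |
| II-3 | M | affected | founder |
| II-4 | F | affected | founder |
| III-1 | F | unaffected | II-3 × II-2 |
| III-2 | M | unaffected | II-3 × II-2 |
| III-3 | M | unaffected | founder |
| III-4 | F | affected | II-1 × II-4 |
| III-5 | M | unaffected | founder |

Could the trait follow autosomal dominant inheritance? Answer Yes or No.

Under autosomal dominant, II-1 (affected, male) cannot arise from I-1 (unaffected) × I-2 (unaffected).

No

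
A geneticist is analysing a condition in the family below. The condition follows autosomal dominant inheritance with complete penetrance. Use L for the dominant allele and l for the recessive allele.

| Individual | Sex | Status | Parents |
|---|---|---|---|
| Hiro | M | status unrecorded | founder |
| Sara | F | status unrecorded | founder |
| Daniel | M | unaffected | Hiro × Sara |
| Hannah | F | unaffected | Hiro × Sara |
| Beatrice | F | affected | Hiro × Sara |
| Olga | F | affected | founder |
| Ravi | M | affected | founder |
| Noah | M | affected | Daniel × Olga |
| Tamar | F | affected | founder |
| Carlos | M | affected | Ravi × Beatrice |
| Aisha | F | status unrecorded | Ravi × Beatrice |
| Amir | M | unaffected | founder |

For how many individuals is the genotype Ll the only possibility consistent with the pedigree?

1

Obligate heterozygotes: Noah is affected so carries L and received l from Daniel (ll), so Noah is Ll.
Every other individual is either homozygous by phenotype or has at least one consistent homozygous assignment, so the count is 1.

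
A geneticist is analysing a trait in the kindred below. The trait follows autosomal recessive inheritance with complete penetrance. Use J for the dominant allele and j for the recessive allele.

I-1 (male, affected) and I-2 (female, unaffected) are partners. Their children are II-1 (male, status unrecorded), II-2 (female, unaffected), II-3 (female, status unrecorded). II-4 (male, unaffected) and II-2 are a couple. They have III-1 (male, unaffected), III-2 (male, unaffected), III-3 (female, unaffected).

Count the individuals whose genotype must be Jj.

Obligate heterozygotes: II-2 is unaffected so carries J and received j from I-1 (jj), so II-2 is Jj.
Every other individual is either homozygous by phenotype or has at least one consistent homozygous assignment, so the count is 1.

1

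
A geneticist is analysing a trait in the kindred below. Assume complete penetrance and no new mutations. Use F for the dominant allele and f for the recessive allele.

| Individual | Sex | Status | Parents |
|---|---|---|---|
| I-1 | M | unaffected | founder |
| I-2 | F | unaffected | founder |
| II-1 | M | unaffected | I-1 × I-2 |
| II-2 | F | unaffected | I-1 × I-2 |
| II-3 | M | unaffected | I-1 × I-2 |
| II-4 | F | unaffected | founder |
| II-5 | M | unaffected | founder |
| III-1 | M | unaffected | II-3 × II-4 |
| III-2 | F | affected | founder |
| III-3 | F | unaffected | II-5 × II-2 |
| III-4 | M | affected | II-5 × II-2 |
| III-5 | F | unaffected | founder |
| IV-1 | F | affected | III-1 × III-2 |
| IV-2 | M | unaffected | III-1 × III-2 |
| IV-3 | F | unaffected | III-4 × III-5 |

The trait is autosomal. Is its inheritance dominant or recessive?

II-5 and II-2 are both unaffected yet have an affected child III-4. Under dominance, an affected child requires at least one affected parent, so the trait cannot be dominant.

recessive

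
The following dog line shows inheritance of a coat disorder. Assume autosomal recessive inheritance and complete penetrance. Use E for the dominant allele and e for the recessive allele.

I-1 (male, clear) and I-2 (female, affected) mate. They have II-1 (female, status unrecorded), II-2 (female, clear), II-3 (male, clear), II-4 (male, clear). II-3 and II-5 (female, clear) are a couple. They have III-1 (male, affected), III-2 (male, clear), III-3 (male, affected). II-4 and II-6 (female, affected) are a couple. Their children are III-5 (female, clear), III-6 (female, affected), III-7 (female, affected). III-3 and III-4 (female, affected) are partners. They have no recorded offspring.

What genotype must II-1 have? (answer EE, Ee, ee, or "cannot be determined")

cannot be determined

II-1's phenotype is unrecorded, and no parent or child forces a single allele at both positions; consistent genotype assignments exist with II-1 as Ee or ee.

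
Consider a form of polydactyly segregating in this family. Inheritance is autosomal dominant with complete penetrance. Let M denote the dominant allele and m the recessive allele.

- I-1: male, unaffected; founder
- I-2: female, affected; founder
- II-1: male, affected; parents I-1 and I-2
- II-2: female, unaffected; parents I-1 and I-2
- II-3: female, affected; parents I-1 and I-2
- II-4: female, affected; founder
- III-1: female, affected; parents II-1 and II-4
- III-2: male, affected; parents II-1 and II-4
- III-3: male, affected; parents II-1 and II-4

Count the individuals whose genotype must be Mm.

3

Obligate heterozygotes: I-2 is affected so carries M and passed m to II-2 (mm), so I-2 is Mm; II-1 is affected so carries M and received m from I-1 (mm), so II-1 is Mm; II-3 is affected so carries M and received m from I-1 (mm), so II-3 is Mm.
Every other individual is either homozygous by phenotype or has at least one consistent homozygous assignment, so the count is 3.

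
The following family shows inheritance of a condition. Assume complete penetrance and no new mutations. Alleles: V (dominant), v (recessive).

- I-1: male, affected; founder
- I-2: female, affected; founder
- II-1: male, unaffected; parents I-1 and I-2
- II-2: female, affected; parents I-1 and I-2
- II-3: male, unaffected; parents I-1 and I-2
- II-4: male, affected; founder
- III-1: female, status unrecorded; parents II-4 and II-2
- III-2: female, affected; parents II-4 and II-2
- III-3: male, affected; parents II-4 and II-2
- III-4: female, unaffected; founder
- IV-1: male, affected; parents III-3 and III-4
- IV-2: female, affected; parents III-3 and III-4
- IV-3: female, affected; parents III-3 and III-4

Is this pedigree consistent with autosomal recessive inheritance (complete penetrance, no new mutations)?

No

Under autosomal recessive, II-1 (unaffected, male) cannot arise from I-1 (affected) × I-2 (affected).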